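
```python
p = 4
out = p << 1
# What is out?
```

Answer: 8

Derivation:
Trace (tracking out):
p = 4  # -> p = 4
out = p << 1  # -> out = 8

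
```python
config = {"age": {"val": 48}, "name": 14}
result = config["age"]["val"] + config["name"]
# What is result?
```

Trace (tracking result):
config = {'age': {'val': 48}, 'name': 14}  # -> config = {'age': {'val': 48}, 'name': 14}
result = config['age']['val'] + config['name']  # -> result = 62

Answer: 62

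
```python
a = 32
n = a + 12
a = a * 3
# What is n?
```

Trace (tracking n):
a = 32  # -> a = 32
n = a + 12  # -> n = 44
a = a * 3  # -> a = 96

Answer: 44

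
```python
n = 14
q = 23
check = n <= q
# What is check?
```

Trace (tracking check):
n = 14  # -> n = 14
q = 23  # -> q = 23
check = n <= q  # -> check = True

Answer: True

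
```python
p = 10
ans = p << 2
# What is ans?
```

Trace (tracking ans):
p = 10  # -> p = 10
ans = p << 2  # -> ans = 40

Answer: 40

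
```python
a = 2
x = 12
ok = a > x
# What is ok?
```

Answer: False

Derivation:
Trace (tracking ok):
a = 2  # -> a = 2
x = 12  # -> x = 12
ok = a > x  # -> ok = False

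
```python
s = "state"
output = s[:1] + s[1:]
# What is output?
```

Trace (tracking output):
s = 'state'  # -> s = 'state'
output = s[:1] + s[1:]  # -> output = 'state'

Answer: 'state'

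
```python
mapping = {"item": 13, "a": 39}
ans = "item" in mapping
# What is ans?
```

Answer: True

Derivation:
Trace (tracking ans):
mapping = {'item': 13, 'a': 39}  # -> mapping = {'item': 13, 'a': 39}
ans = 'item' in mapping  # -> ans = True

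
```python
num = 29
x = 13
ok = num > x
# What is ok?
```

Trace (tracking ok):
num = 29  # -> num = 29
x = 13  # -> x = 13
ok = num > x  # -> ok = True

Answer: True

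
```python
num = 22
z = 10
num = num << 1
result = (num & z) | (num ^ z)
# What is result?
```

Trace (tracking result):
num = 22  # -> num = 22
z = 10  # -> z = 10
num = num << 1  # -> num = 44
result = num & z | num ^ z  # -> result = 46

Answer: 46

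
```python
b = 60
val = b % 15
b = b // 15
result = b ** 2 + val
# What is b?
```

Answer: 4

Derivation:
Trace (tracking b):
b = 60  # -> b = 60
val = b % 15  # -> val = 0
b = b // 15  # -> b = 4
result = b ** 2 + val  # -> result = 16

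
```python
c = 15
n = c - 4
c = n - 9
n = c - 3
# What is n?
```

Trace (tracking n):
c = 15  # -> c = 15
n = c - 4  # -> n = 11
c = n - 9  # -> c = 2
n = c - 3  # -> n = -1

Answer: -1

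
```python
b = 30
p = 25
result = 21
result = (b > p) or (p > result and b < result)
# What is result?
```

Answer: True

Derivation:
Trace (tracking result):
b = 30  # -> b = 30
p = 25  # -> p = 25
result = 21  # -> result = 21
result = b > p or (p > result and b < result)  # -> result = True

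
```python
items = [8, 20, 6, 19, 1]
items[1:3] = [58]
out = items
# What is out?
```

Answer: [8, 58, 19, 1]

Derivation:
Trace (tracking out):
items = [8, 20, 6, 19, 1]  # -> items = [8, 20, 6, 19, 1]
items[1:3] = [58]  # -> items = [8, 58, 19, 1]
out = items  # -> out = [8, 58, 19, 1]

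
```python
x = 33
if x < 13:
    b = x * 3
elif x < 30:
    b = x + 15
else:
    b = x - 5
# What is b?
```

Answer: 28

Derivation:
Trace (tracking b):
x = 33  # -> x = 33
if x < 13:  # condition is False
elif x < 30:  # condition is False
else:
    b = x - 5  # -> b = 28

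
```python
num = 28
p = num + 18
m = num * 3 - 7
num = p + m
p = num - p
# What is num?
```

Trace (tracking num):
num = 28  # -> num = 28
p = num + 18  # -> p = 46
m = num * 3 - 7  # -> m = 77
num = p + m  # -> num = 123
p = num - p  # -> p = 77

Answer: 123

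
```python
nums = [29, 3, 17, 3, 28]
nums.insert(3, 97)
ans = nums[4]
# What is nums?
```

Answer: [29, 3, 17, 97, 3, 28]

Derivation:
Trace (tracking nums):
nums = [29, 3, 17, 3, 28]  # -> nums = [29, 3, 17, 3, 28]
nums.insert(3, 97)  # -> nums = [29, 3, 17, 97, 3, 28]
ans = nums[4]  # -> ans = 3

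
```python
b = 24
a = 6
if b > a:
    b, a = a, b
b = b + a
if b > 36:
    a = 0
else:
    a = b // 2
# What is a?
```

Trace (tracking a):
b = 24  # -> b = 24
a = 6  # -> a = 6
if b > a:  # condition is True
    b, a = (a, b)  # -> b = 6, a = 24
b = b + a  # -> b = 30
if b > 36:  # condition is False
else:
    a = b // 2  # -> a = 15

Answer: 15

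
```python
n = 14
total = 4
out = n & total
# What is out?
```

Answer: 4

Derivation:
Trace (tracking out):
n = 14  # -> n = 14
total = 4  # -> total = 4
out = n & total  # -> out = 4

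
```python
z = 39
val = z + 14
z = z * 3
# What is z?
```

Answer: 117

Derivation:
Trace (tracking z):
z = 39  # -> z = 39
val = z + 14  # -> val = 53
z = z * 3  # -> z = 117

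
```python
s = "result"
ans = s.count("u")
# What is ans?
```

Trace (tracking ans):
s = 'result'  # -> s = 'result'
ans = s.count('u')  # -> ans = 1

Answer: 1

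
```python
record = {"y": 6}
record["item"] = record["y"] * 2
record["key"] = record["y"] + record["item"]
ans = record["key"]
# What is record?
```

Trace (tracking record):
record = {'y': 6}  # -> record = {'y': 6}
record['item'] = record['y'] * 2  # -> record = {'y': 6, 'item': 12}
record['key'] = record['y'] + record['item']  # -> record = {'y': 6, 'item': 12, 'key': 18}
ans = record['key']  # -> ans = 18

Answer: {'y': 6, 'item': 12, 'key': 18}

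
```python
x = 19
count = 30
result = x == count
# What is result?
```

Answer: False

Derivation:
Trace (tracking result):
x = 19  # -> x = 19
count = 30  # -> count = 30
result = x == count  # -> result = False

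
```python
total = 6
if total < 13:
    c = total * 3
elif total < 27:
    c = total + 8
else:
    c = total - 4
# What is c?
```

Answer: 18

Derivation:
Trace (tracking c):
total = 6  # -> total = 6
if total < 13:  # condition is True
    c = total * 3  # -> c = 18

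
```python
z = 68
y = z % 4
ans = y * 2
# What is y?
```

Answer: 0

Derivation:
Trace (tracking y):
z = 68  # -> z = 68
y = z % 4  # -> y = 0
ans = y * 2  # -> ans = 0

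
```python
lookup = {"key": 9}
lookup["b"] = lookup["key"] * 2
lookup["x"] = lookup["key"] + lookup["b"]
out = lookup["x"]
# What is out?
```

Trace (tracking out):
lookup = {'key': 9}  # -> lookup = {'key': 9}
lookup['b'] = lookup['key'] * 2  # -> lookup = {'key': 9, 'b': 18}
lookup['x'] = lookup['key'] + lookup['b']  # -> lookup = {'key': 9, 'b': 18, 'x': 27}
out = lookup['x']  # -> out = 27

Answer: 27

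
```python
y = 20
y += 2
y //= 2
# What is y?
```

Trace (tracking y):
y = 20  # -> y = 20
y += 2  # -> y = 22
y //= 2  # -> y = 11

Answer: 11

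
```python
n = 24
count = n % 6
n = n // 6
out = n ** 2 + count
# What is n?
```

Answer: 4

Derivation:
Trace (tracking n):
n = 24  # -> n = 24
count = n % 6  # -> count = 0
n = n // 6  # -> n = 4
out = n ** 2 + count  # -> out = 16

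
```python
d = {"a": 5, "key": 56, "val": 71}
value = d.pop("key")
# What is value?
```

Trace (tracking value):
d = {'a': 5, 'key': 56, 'val': 71}  # -> d = {'a': 5, 'key': 56, 'val': 71}
value = d.pop('key')  # -> value = 56

Answer: 56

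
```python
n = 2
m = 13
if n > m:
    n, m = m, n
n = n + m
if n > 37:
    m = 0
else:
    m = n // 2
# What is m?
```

Trace (tracking m):
n = 2  # -> n = 2
m = 13  # -> m = 13
if n > m:  # condition is False
n = n + m  # -> n = 15
if n > 37:  # condition is False
else:
    m = n // 2  # -> m = 7

Answer: 7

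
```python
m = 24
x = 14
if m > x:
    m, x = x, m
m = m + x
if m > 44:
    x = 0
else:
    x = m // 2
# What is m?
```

Trace (tracking m):
m = 24  # -> m = 24
x = 14  # -> x = 14
if m > x:  # condition is True
    m, x = (x, m)  # -> m = 14, x = 24
m = m + x  # -> m = 38
if m > 44:  # condition is False
else:
    x = m // 2  # -> x = 19

Answer: 38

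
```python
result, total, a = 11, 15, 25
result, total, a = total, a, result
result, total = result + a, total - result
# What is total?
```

Answer: 10

Derivation:
Trace (tracking total):
result, total, a = (11, 15, 25)  # -> result = 11, total = 15, a = 25
result, total, a = (total, a, result)  # -> result = 15, total = 25, a = 11
result, total = (result + a, total - result)  # -> result = 26, total = 10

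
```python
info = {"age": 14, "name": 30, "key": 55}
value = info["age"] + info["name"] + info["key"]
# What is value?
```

Trace (tracking value):
info = {'age': 14, 'name': 30, 'key': 55}  # -> info = {'age': 14, 'name': 30, 'key': 55}
value = info['age'] + info['name'] + info['key']  # -> value = 99

Answer: 99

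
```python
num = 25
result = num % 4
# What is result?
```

Answer: 1

Derivation:
Trace (tracking result):
num = 25  # -> num = 25
result = num % 4  # -> result = 1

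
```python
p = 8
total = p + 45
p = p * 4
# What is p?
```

Answer: 32

Derivation:
Trace (tracking p):
p = 8  # -> p = 8
total = p + 45  # -> total = 53
p = p * 4  # -> p = 32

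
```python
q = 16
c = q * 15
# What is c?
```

Trace (tracking c):
q = 16  # -> q = 16
c = q * 15  # -> c = 240

Answer: 240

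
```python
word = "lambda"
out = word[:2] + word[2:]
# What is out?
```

Answer: 'lambda'

Derivation:
Trace (tracking out):
word = 'lambda'  # -> word = 'lambda'
out = word[:2] + word[2:]  # -> out = 'lambda'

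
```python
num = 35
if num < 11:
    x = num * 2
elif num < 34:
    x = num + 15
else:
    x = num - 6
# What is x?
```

Trace (tracking x):
num = 35  # -> num = 35
if num < 11:  # condition is False
elif num < 34:  # condition is False
else:
    x = num - 6  # -> x = 29

Answer: 29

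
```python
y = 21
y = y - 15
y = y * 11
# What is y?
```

Trace (tracking y):
y = 21  # -> y = 21
y = y - 15  # -> y = 6
y = y * 11  # -> y = 66

Answer: 66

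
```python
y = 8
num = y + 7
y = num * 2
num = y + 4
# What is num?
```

Answer: 34

Derivation:
Trace (tracking num):
y = 8  # -> y = 8
num = y + 7  # -> num = 15
y = num * 2  # -> y = 30
num = y + 4  # -> num = 34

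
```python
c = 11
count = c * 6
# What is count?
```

Answer: 66

Derivation:
Trace (tracking count):
c = 11  # -> c = 11
count = c * 6  # -> count = 66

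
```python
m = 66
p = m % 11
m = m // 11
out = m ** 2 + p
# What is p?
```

Trace (tracking p):
m = 66  # -> m = 66
p = m % 11  # -> p = 0
m = m // 11  # -> m = 6
out = m ** 2 + p  # -> out = 36

Answer: 0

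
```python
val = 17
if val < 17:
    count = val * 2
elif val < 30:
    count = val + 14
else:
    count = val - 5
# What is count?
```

Trace (tracking count):
val = 17  # -> val = 17
if val < 17:  # condition is False
elif val < 30:  # condition is True
    count = val + 14  # -> count = 31

Answer: 31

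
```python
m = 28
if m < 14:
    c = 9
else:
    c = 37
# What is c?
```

Trace (tracking c):
m = 28  # -> m = 28
if m < 14:  # condition is False
else:
    c = 37  # -> c = 37

Answer: 37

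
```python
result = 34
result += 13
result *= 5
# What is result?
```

Trace (tracking result):
result = 34  # -> result = 34
result += 13  # -> result = 47
result *= 5  # -> result = 235

Answer: 235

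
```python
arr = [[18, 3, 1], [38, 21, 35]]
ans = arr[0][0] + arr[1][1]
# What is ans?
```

Answer: 39

Derivation:
Trace (tracking ans):
arr = [[18, 3, 1], [38, 21, 35]]  # -> arr = [[18, 3, 1], [38, 21, 35]]
ans = arr[0][0] + arr[1][1]  # -> ans = 39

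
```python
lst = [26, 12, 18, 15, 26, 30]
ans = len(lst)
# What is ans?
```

Answer: 6

Derivation:
Trace (tracking ans):
lst = [26, 12, 18, 15, 26, 30]  # -> lst = [26, 12, 18, 15, 26, 30]
ans = len(lst)  # -> ans = 6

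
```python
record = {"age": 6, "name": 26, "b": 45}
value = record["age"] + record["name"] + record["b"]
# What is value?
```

Trace (tracking value):
record = {'age': 6, 'name': 26, 'b': 45}  # -> record = {'age': 6, 'name': 26, 'b': 45}
value = record['age'] + record['name'] + record['b']  # -> value = 77

Answer: 77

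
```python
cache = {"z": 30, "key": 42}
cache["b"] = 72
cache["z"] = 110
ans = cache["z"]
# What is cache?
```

Answer: {'z': 110, 'key': 42, 'b': 72}

Derivation:
Trace (tracking cache):
cache = {'z': 30, 'key': 42}  # -> cache = {'z': 30, 'key': 42}
cache['b'] = 72  # -> cache = {'z': 30, 'key': 42, 'b': 72}
cache['z'] = 110  # -> cache = {'z': 110, 'key': 42, 'b': 72}
ans = cache['z']  # -> ans = 110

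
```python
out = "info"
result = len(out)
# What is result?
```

Answer: 4

Derivation:
Trace (tracking result):
out = 'info'  # -> out = 'info'
result = len(out)  # -> result = 4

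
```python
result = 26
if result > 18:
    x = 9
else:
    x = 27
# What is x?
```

Trace (tracking x):
result = 26  # -> result = 26
if result > 18:  # condition is True
    x = 9  # -> x = 9

Answer: 9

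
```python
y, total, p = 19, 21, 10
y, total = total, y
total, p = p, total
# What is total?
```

Answer: 10

Derivation:
Trace (tracking total):
y, total, p = (19, 21, 10)  # -> y = 19, total = 21, p = 10
y, total = (total, y)  # -> y = 21, total = 19
total, p = (p, total)  # -> total = 10, p = 19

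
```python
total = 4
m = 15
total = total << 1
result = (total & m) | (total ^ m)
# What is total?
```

Answer: 8

Derivation:
Trace (tracking total):
total = 4  # -> total = 4
m = 15  # -> m = 15
total = total << 1  # -> total = 8
result = total & m | total ^ m  # -> result = 15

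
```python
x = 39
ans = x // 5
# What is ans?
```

Trace (tracking ans):
x = 39  # -> x = 39
ans = x // 5  # -> ans = 7

Answer: 7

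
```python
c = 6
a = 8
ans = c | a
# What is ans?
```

Answer: 14

Derivation:
Trace (tracking ans):
c = 6  # -> c = 6
a = 8  # -> a = 8
ans = c | a  # -> ans = 14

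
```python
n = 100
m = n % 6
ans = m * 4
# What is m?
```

Trace (tracking m):
n = 100  # -> n = 100
m = n % 6  # -> m = 4
ans = m * 4  # -> ans = 16

Answer: 4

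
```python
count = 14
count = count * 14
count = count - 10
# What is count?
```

Trace (tracking count):
count = 14  # -> count = 14
count = count * 14  # -> count = 196
count = count - 10  # -> count = 186

Answer: 186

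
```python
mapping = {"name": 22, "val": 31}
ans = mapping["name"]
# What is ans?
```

Answer: 22

Derivation:
Trace (tracking ans):
mapping = {'name': 22, 'val': 31}  # -> mapping = {'name': 22, 'val': 31}
ans = mapping['name']  # -> ans = 22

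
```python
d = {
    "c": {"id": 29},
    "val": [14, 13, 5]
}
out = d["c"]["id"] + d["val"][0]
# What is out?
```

Trace (tracking out):
d = {'c': {'id': 29}, 'val': [14, 13, 5]}  # -> d = {'c': {'id': 29}, 'val': [14, 13, 5]}
out = d['c']['id'] + d['val'][0]  # -> out = 43

Answer: 43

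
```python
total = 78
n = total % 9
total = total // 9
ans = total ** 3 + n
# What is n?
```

Answer: 6

Derivation:
Trace (tracking n):
total = 78  # -> total = 78
n = total % 9  # -> n = 6
total = total // 9  # -> total = 8
ans = total ** 3 + n  # -> ans = 518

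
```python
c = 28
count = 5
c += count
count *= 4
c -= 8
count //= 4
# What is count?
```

Trace (tracking count):
c = 28  # -> c = 28
count = 5  # -> count = 5
c += count  # -> c = 33
count *= 4  # -> count = 20
c -= 8  # -> c = 25
count //= 4  # -> count = 5

Answer: 5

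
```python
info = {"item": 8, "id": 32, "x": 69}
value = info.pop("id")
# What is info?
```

Trace (tracking info):
info = {'item': 8, 'id': 32, 'x': 69}  # -> info = {'item': 8, 'id': 32, 'x': 69}
value = info.pop('id')  # -> value = 32

Answer: {'item': 8, 'x': 69}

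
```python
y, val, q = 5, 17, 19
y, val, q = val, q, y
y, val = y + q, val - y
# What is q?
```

Trace (tracking q):
y, val, q = (5, 17, 19)  # -> y = 5, val = 17, q = 19
y, val, q = (val, q, y)  # -> y = 17, val = 19, q = 5
y, val = (y + q, val - y)  # -> y = 22, val = 2

Answer: 5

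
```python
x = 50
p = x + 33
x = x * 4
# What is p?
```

Trace (tracking p):
x = 50  # -> x = 50
p = x + 33  # -> p = 83
x = x * 4  # -> x = 200

Answer: 83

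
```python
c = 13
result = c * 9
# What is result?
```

Answer: 117

Derivation:
Trace (tracking result):
c = 13  # -> c = 13
result = c * 9  # -> result = 117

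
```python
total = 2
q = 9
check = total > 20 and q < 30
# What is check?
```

Answer: False

Derivation:
Trace (tracking check):
total = 2  # -> total = 2
q = 9  # -> q = 9
check = total > 20 and q < 30  # -> check = False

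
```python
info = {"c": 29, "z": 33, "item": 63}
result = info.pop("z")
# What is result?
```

Answer: 33

Derivation:
Trace (tracking result):
info = {'c': 29, 'z': 33, 'item': 63}  # -> info = {'c': 29, 'z': 33, 'item': 63}
result = info.pop('z')  # -> result = 33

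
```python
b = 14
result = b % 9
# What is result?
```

Trace (tracking result):
b = 14  # -> b = 14
result = b % 9  # -> result = 5

Answer: 5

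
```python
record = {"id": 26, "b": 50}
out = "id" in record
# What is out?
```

Answer: True

Derivation:
Trace (tracking out):
record = {'id': 26, 'b': 50}  # -> record = {'id': 26, 'b': 50}
out = 'id' in record  # -> out = True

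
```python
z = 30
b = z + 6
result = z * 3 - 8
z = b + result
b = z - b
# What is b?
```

Trace (tracking b):
z = 30  # -> z = 30
b = z + 6  # -> b = 36
result = z * 3 - 8  # -> result = 82
z = b + result  # -> z = 118
b = z - b  # -> b = 82

Answer: 82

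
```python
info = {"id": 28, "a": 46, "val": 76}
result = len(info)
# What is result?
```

Trace (tracking result):
info = {'id': 28, 'a': 46, 'val': 76}  # -> info = {'id': 28, 'a': 46, 'val': 76}
result = len(info)  # -> result = 3

Answer: 3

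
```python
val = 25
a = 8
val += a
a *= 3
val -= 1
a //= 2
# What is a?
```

Answer: 12

Derivation:
Trace (tracking a):
val = 25  # -> val = 25
a = 8  # -> a = 8
val += a  # -> val = 33
a *= 3  # -> a = 24
val -= 1  # -> val = 32
a //= 2  # -> a = 12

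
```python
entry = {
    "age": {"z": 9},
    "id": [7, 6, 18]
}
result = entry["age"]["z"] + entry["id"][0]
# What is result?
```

Trace (tracking result):
entry = {'age': {'z': 9}, 'id': [7, 6, 18]}  # -> entry = {'age': {'z': 9}, 'id': [7, 6, 18]}
result = entry['age']['z'] + entry['id'][0]  # -> result = 16

Answer: 16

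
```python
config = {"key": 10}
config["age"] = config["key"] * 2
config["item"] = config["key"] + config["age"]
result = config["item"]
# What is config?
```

Answer: {'key': 10, 'age': 20, 'item': 30}

Derivation:
Trace (tracking config):
config = {'key': 10}  # -> config = {'key': 10}
config['age'] = config['key'] * 2  # -> config = {'key': 10, 'age': 20}
config['item'] = config['key'] + config['age']  # -> config = {'key': 10, 'age': 20, 'item': 30}
result = config['item']  # -> result = 30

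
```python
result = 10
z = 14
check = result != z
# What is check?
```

Answer: True

Derivation:
Trace (tracking check):
result = 10  # -> result = 10
z = 14  # -> z = 14
check = result != z  # -> check = True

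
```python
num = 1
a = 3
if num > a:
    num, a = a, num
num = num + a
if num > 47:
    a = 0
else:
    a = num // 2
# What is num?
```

Answer: 4

Derivation:
Trace (tracking num):
num = 1  # -> num = 1
a = 3  # -> a = 3
if num > a:  # condition is False
num = num + a  # -> num = 4
if num > 47:  # condition is False
else:
    a = num // 2  # -> a = 2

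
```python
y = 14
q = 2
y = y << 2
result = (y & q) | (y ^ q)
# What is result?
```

Trace (tracking result):
y = 14  # -> y = 14
q = 2  # -> q = 2
y = y << 2  # -> y = 56
result = y & q | y ^ q  # -> result = 58

Answer: 58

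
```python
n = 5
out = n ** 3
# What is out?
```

Trace (tracking out):
n = 5  # -> n = 5
out = n ** 3  # -> out = 125

Answer: 125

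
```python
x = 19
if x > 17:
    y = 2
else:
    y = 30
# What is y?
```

Answer: 2

Derivation:
Trace (tracking y):
x = 19  # -> x = 19
if x > 17:  # condition is True
    y = 2  # -> y = 2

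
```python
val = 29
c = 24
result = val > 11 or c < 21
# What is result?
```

Trace (tracking result):
val = 29  # -> val = 29
c = 24  # -> c = 24
result = val > 11 or c < 21  # -> result = True

Answer: True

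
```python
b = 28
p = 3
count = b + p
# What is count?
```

Trace (tracking count):
b = 28  # -> b = 28
p = 3  # -> p = 3
count = b + p  # -> count = 31

Answer: 31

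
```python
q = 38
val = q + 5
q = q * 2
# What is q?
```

Answer: 76

Derivation:
Trace (tracking q):
q = 38  # -> q = 38
val = q + 5  # -> val = 43
q = q * 2  # -> q = 76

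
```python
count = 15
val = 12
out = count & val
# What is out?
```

Trace (tracking out):
count = 15  # -> count = 15
val = 12  # -> val = 12
out = count & val  # -> out = 12

Answer: 12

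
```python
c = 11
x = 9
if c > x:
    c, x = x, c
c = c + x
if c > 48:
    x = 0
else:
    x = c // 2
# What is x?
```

Trace (tracking x):
c = 11  # -> c = 11
x = 9  # -> x = 9
if c > x:  # condition is True
    c, x = (x, c)  # -> c = 9, x = 11
c = c + x  # -> c = 20
if c > 48:  # condition is False
else:
    x = c // 2  # -> x = 10

Answer: 10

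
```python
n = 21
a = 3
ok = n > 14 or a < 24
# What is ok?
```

Trace (tracking ok):
n = 21  # -> n = 21
a = 3  # -> a = 3
ok = n > 14 or a < 24  # -> ok = True

Answer: True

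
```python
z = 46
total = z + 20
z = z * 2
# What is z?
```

Answer: 92

Derivation:
Trace (tracking z):
z = 46  # -> z = 46
total = z + 20  # -> total = 66
z = z * 2  # -> z = 92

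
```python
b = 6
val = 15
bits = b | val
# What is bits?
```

Answer: 15

Derivation:
Trace (tracking bits):
b = 6  # -> b = 6
val = 15  # -> val = 15
bits = b | val  # -> bits = 15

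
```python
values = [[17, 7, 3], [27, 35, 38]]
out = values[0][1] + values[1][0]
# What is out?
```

Answer: 34

Derivation:
Trace (tracking out):
values = [[17, 7, 3], [27, 35, 38]]  # -> values = [[17, 7, 3], [27, 35, 38]]
out = values[0][1] + values[1][0]  # -> out = 34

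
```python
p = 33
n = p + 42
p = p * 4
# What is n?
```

Answer: 75

Derivation:
Trace (tracking n):
p = 33  # -> p = 33
n = p + 42  # -> n = 75
p = p * 4  # -> p = 132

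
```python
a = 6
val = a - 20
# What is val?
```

Answer: -14

Derivation:
Trace (tracking val):
a = 6  # -> a = 6
val = a - 20  # -> val = -14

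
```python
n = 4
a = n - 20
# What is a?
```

Trace (tracking a):
n = 4  # -> n = 4
a = n - 20  # -> a = -16

Answer: -16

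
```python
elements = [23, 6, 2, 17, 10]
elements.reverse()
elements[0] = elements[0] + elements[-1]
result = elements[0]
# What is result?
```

Trace (tracking result):
elements = [23, 6, 2, 17, 10]  # -> elements = [23, 6, 2, 17, 10]
elements.reverse()  # -> elements = [10, 17, 2, 6, 23]
elements[0] = elements[0] + elements[-1]  # -> elements = [33, 17, 2, 6, 23]
result = elements[0]  # -> result = 33

Answer: 33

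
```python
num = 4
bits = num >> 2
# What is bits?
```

Answer: 1

Derivation:
Trace (tracking bits):
num = 4  # -> num = 4
bits = num >> 2  # -> bits = 1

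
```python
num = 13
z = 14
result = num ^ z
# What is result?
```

Trace (tracking result):
num = 13  # -> num = 13
z = 14  # -> z = 14
result = num ^ z  # -> result = 3

Answer: 3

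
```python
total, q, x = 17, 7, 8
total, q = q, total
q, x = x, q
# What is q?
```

Answer: 8

Derivation:
Trace (tracking q):
total, q, x = (17, 7, 8)  # -> total = 17, q = 7, x = 8
total, q = (q, total)  # -> total = 7, q = 17
q, x = (x, q)  # -> q = 8, x = 17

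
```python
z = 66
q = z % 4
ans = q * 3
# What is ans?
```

Answer: 6

Derivation:
Trace (tracking ans):
z = 66  # -> z = 66
q = z % 4  # -> q = 2
ans = q * 3  # -> ans = 6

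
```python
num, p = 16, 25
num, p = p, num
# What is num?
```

Answer: 25

Derivation:
Trace (tracking num):
num, p = (16, 25)  # -> num = 16, p = 25
num, p = (p, num)  # -> num = 25, p = 16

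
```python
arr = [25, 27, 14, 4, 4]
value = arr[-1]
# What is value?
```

Trace (tracking value):
arr = [25, 27, 14, 4, 4]  # -> arr = [25, 27, 14, 4, 4]
value = arr[-1]  # -> value = 4

Answer: 4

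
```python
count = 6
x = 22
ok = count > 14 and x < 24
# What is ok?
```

Trace (tracking ok):
count = 6  # -> count = 6
x = 22  # -> x = 22
ok = count > 14 and x < 24  # -> ok = False

Answer: False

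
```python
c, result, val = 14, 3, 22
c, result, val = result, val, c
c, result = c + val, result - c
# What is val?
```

Answer: 14

Derivation:
Trace (tracking val):
c, result, val = (14, 3, 22)  # -> c = 14, result = 3, val = 22
c, result, val = (result, val, c)  # -> c = 3, result = 22, val = 14
c, result = (c + val, result - c)  # -> c = 17, result = 19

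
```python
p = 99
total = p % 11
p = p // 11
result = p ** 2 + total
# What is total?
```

Trace (tracking total):
p = 99  # -> p = 99
total = p % 11  # -> total = 0
p = p // 11  # -> p = 9
result = p ** 2 + total  # -> result = 81

Answer: 0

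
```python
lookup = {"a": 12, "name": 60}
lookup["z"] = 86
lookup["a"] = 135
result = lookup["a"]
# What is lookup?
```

Answer: {'a': 135, 'name': 60, 'z': 86}

Derivation:
Trace (tracking lookup):
lookup = {'a': 12, 'name': 60}  # -> lookup = {'a': 12, 'name': 60}
lookup['z'] = 86  # -> lookup = {'a': 12, 'name': 60, 'z': 86}
lookup['a'] = 135  # -> lookup = {'a': 135, 'name': 60, 'z': 86}
result = lookup['a']  # -> result = 135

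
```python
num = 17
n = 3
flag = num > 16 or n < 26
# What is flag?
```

Answer: True

Derivation:
Trace (tracking flag):
num = 17  # -> num = 17
n = 3  # -> n = 3
flag = num > 16 or n < 26  # -> flag = True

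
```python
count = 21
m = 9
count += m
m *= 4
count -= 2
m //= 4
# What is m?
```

Trace (tracking m):
count = 21  # -> count = 21
m = 9  # -> m = 9
count += m  # -> count = 30
m *= 4  # -> m = 36
count -= 2  # -> count = 28
m //= 4  # -> m = 9

Answer: 9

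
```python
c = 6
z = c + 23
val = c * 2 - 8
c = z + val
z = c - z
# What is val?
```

Trace (tracking val):
c = 6  # -> c = 6
z = c + 23  # -> z = 29
val = c * 2 - 8  # -> val = 4
c = z + val  # -> c = 33
z = c - z  # -> z = 4

Answer: 4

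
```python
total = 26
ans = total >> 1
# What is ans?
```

Answer: 13

Derivation:
Trace (tracking ans):
total = 26  # -> total = 26
ans = total >> 1  # -> ans = 13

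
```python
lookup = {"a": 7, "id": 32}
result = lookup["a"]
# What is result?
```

Answer: 7

Derivation:
Trace (tracking result):
lookup = {'a': 7, 'id': 32}  # -> lookup = {'a': 7, 'id': 32}
result = lookup['a']  # -> result = 7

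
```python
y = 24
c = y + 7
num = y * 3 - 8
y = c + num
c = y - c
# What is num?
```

Trace (tracking num):
y = 24  # -> y = 24
c = y + 7  # -> c = 31
num = y * 3 - 8  # -> num = 64
y = c + num  # -> y = 95
c = y - c  # -> c = 64

Answer: 64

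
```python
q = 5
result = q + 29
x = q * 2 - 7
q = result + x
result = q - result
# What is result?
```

Trace (tracking result):
q = 5  # -> q = 5
result = q + 29  # -> result = 34
x = q * 2 - 7  # -> x = 3
q = result + x  # -> q = 37
result = q - result  # -> result = 3

Answer: 3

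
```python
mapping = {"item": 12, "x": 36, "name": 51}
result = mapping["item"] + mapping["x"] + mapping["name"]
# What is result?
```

Answer: 99

Derivation:
Trace (tracking result):
mapping = {'item': 12, 'x': 36, 'name': 51}  # -> mapping = {'item': 12, 'x': 36, 'name': 51}
result = mapping['item'] + mapping['x'] + mapping['name']  # -> result = 99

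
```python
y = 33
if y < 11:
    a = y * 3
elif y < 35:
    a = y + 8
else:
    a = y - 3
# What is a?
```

Trace (tracking a):
y = 33  # -> y = 33
if y < 11:  # condition is False
elif y < 35:  # condition is True
    a = y + 8  # -> a = 41

Answer: 41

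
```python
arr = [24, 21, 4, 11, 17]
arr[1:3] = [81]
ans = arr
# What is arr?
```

Answer: [24, 81, 11, 17]

Derivation:
Trace (tracking arr):
arr = [24, 21, 4, 11, 17]  # -> arr = [24, 21, 4, 11, 17]
arr[1:3] = [81]  # -> arr = [24, 81, 11, 17]
ans = arr  # -> ans = [24, 81, 11, 17]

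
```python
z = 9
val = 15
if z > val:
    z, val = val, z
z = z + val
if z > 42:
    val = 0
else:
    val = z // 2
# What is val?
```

Answer: 12

Derivation:
Trace (tracking val):
z = 9  # -> z = 9
val = 15  # -> val = 15
if z > val:  # condition is False
z = z + val  # -> z = 24
if z > 42:  # condition is False
else:
    val = z // 2  # -> val = 12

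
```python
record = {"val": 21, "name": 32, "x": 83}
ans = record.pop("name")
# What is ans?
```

Trace (tracking ans):
record = {'val': 21, 'name': 32, 'x': 83}  # -> record = {'val': 21, 'name': 32, 'x': 83}
ans = record.pop('name')  # -> ans = 32

Answer: 32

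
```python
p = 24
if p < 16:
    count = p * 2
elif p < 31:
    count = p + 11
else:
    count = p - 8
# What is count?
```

Answer: 35

Derivation:
Trace (tracking count):
p = 24  # -> p = 24
if p < 16:  # condition is False
elif p < 31:  # condition is True
    count = p + 11  # -> count = 35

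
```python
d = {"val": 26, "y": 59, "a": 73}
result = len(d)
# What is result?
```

Trace (tracking result):
d = {'val': 26, 'y': 59, 'a': 73}  # -> d = {'val': 26, 'y': 59, 'a': 73}
result = len(d)  # -> result = 3

Answer: 3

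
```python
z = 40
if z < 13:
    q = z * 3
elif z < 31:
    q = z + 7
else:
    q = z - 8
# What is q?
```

Trace (tracking q):
z = 40  # -> z = 40
if z < 13:  # condition is False
elif z < 31:  # condition is False
else:
    q = z - 8  # -> q = 32

Answer: 32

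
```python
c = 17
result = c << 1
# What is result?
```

Answer: 34

Derivation:
Trace (tracking result):
c = 17  # -> c = 17
result = c << 1  # -> result = 34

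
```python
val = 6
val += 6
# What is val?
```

Answer: 12

Derivation:
Trace (tracking val):
val = 6  # -> val = 6
val += 6  # -> val = 12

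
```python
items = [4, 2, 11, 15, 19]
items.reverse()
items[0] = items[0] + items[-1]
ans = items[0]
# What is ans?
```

Answer: 23

Derivation:
Trace (tracking ans):
items = [4, 2, 11, 15, 19]  # -> items = [4, 2, 11, 15, 19]
items.reverse()  # -> items = [19, 15, 11, 2, 4]
items[0] = items[0] + items[-1]  # -> items = [23, 15, 11, 2, 4]
ans = items[0]  # -> ans = 23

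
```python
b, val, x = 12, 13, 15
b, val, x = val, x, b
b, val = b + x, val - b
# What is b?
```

Trace (tracking b):
b, val, x = (12, 13, 15)  # -> b = 12, val = 13, x = 15
b, val, x = (val, x, b)  # -> b = 13, val = 15, x = 12
b, val = (b + x, val - b)  # -> b = 25, val = 2

Answer: 25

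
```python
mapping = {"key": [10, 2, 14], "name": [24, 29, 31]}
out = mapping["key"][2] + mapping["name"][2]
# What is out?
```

Trace (tracking out):
mapping = {'key': [10, 2, 14], 'name': [24, 29, 31]}  # -> mapping = {'key': [10, 2, 14], 'name': [24, 29, 31]}
out = mapping['key'][2] + mapping['name'][2]  # -> out = 45

Answer: 45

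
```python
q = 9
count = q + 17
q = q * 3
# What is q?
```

Trace (tracking q):
q = 9  # -> q = 9
count = q + 17  # -> count = 26
q = q * 3  # -> q = 27

Answer: 27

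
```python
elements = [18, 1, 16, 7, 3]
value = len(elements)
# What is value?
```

Trace (tracking value):
elements = [18, 1, 16, 7, 3]  # -> elements = [18, 1, 16, 7, 3]
value = len(elements)  # -> value = 5

Answer: 5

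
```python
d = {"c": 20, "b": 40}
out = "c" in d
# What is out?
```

Answer: True

Derivation:
Trace (tracking out):
d = {'c': 20, 'b': 40}  # -> d = {'c': 20, 'b': 40}
out = 'c' in d  # -> out = True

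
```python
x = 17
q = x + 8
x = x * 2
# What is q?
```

Answer: 25

Derivation:
Trace (tracking q):
x = 17  # -> x = 17
q = x + 8  # -> q = 25
x = x * 2  # -> x = 34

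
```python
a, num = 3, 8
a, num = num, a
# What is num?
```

Answer: 3

Derivation:
Trace (tracking num):
a, num = (3, 8)  # -> a = 3, num = 8
a, num = (num, a)  # -> a = 8, num = 3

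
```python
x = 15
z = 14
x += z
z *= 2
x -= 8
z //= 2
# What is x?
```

Answer: 21

Derivation:
Trace (tracking x):
x = 15  # -> x = 15
z = 14  # -> z = 14
x += z  # -> x = 29
z *= 2  # -> z = 28
x -= 8  # -> x = 21
z //= 2  # -> z = 14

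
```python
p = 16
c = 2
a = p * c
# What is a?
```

Answer: 32

Derivation:
Trace (tracking a):
p = 16  # -> p = 16
c = 2  # -> c = 2
a = p * c  # -> a = 32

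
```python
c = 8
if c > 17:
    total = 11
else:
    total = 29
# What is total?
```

Trace (tracking total):
c = 8  # -> c = 8
if c > 17:  # condition is False
else:
    total = 29  # -> total = 29

Answer: 29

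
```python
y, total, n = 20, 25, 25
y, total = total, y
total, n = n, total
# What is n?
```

Trace (tracking n):
y, total, n = (20, 25, 25)  # -> y = 20, total = 25, n = 25
y, total = (total, y)  # -> y = 25, total = 20
total, n = (n, total)  # -> total = 25, n = 20

Answer: 20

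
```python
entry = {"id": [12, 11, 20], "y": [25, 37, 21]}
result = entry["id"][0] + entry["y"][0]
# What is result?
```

Answer: 37

Derivation:
Trace (tracking result):
entry = {'id': [12, 11, 20], 'y': [25, 37, 21]}  # -> entry = {'id': [12, 11, 20], 'y': [25, 37, 21]}
result = entry['id'][0] + entry['y'][0]  # -> result = 37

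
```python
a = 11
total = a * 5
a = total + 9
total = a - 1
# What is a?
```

Answer: 64

Derivation:
Trace (tracking a):
a = 11  # -> a = 11
total = a * 5  # -> total = 55
a = total + 9  # -> a = 64
total = a - 1  # -> total = 63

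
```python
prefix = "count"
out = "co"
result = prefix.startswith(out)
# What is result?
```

Trace (tracking result):
prefix = 'count'  # -> prefix = 'count'
out = 'co'  # -> out = 'co'
result = prefix.startswith(out)  # -> result = True

Answer: True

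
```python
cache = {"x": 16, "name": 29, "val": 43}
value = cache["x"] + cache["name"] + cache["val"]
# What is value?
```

Answer: 88

Derivation:
Trace (tracking value):
cache = {'x': 16, 'name': 29, 'val': 43}  # -> cache = {'x': 16, 'name': 29, 'val': 43}
value = cache['x'] + cache['name'] + cache['val']  # -> value = 88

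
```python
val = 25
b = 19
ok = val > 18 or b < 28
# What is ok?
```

Answer: True

Derivation:
Trace (tracking ok):
val = 25  # -> val = 25
b = 19  # -> b = 19
ok = val > 18 or b < 28  # -> ok = True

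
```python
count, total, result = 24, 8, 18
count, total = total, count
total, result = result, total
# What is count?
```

Trace (tracking count):
count, total, result = (24, 8, 18)  # -> count = 24, total = 8, result = 18
count, total = (total, count)  # -> count = 8, total = 24
total, result = (result, total)  # -> total = 18, result = 24

Answer: 8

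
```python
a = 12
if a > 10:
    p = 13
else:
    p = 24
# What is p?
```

Answer: 13

Derivation:
Trace (tracking p):
a = 12  # -> a = 12
if a > 10:  # condition is True
    p = 13  # -> p = 13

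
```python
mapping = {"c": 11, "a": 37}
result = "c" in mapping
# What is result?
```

Answer: True

Derivation:
Trace (tracking result):
mapping = {'c': 11, 'a': 37}  # -> mapping = {'c': 11, 'a': 37}
result = 'c' in mapping  # -> result = True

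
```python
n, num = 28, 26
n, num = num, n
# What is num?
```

Trace (tracking num):
n, num = (28, 26)  # -> n = 28, num = 26
n, num = (num, n)  # -> n = 26, num = 28

Answer: 28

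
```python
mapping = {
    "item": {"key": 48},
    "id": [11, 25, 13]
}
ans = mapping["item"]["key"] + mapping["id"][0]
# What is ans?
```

Answer: 59

Derivation:
Trace (tracking ans):
mapping = {'item': {'key': 48}, 'id': [11, 25, 13]}  # -> mapping = {'item': {'key': 48}, 'id': [11, 25, 13]}
ans = mapping['item']['key'] + mapping['id'][0]  # -> ans = 59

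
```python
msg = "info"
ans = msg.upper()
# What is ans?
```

Trace (tracking ans):
msg = 'info'  # -> msg = 'info'
ans = msg.upper()  # -> ans = 'INFO'

Answer: 'INFO'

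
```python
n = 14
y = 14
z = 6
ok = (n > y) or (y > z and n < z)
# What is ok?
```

Answer: False

Derivation:
Trace (tracking ok):
n = 14  # -> n = 14
y = 14  # -> y = 14
z = 6  # -> z = 6
ok = n > y or (y > z and n < z)  # -> ok = False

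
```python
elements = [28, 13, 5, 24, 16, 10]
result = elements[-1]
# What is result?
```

Trace (tracking result):
elements = [28, 13, 5, 24, 16, 10]  # -> elements = [28, 13, 5, 24, 16, 10]
result = elements[-1]  # -> result = 10

Answer: 10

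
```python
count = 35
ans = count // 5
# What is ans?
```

Answer: 7

Derivation:
Trace (tracking ans):
count = 35  # -> count = 35
ans = count // 5  # -> ans = 7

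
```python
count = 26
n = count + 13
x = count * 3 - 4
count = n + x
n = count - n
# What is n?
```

Answer: 74

Derivation:
Trace (tracking n):
count = 26  # -> count = 26
n = count + 13  # -> n = 39
x = count * 3 - 4  # -> x = 74
count = n + x  # -> count = 113
n = count - n  # -> n = 74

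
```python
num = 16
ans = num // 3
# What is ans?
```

Trace (tracking ans):
num = 16  # -> num = 16
ans = num // 3  # -> ans = 5

Answer: 5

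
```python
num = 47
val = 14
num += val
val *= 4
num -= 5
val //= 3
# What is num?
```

Trace (tracking num):
num = 47  # -> num = 47
val = 14  # -> val = 14
num += val  # -> num = 61
val *= 4  # -> val = 56
num -= 5  # -> num = 56
val //= 3  # -> val = 18

Answer: 56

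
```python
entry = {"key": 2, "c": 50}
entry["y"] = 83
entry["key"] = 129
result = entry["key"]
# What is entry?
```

Answer: {'key': 129, 'c': 50, 'y': 83}

Derivation:
Trace (tracking entry):
entry = {'key': 2, 'c': 50}  # -> entry = {'key': 2, 'c': 50}
entry['y'] = 83  # -> entry = {'key': 2, 'c': 50, 'y': 83}
entry['key'] = 129  # -> entry = {'key': 129, 'c': 50, 'y': 83}
result = entry['key']  # -> result = 129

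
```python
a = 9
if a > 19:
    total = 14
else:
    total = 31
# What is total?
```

Answer: 31

Derivation:
Trace (tracking total):
a = 9  # -> a = 9
if a > 19:  # condition is False
else:
    total = 31  # -> total = 31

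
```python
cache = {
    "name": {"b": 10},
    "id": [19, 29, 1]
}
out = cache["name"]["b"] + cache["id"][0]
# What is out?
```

Answer: 29

Derivation:
Trace (tracking out):
cache = {'name': {'b': 10}, 'id': [19, 29, 1]}  # -> cache = {'name': {'b': 10}, 'id': [19, 29, 1]}
out = cache['name']['b'] + cache['id'][0]  # -> out = 29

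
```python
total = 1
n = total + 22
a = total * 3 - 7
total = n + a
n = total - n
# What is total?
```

Answer: 19

Derivation:
Trace (tracking total):
total = 1  # -> total = 1
n = total + 22  # -> n = 23
a = total * 3 - 7  # -> a = -4
total = n + a  # -> total = 19
n = total - n  # -> n = -4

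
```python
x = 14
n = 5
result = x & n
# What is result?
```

Trace (tracking result):
x = 14  # -> x = 14
n = 5  # -> n = 5
result = x & n  # -> result = 4

Answer: 4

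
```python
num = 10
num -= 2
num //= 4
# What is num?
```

Trace (tracking num):
num = 10  # -> num = 10
num -= 2  # -> num = 8
num //= 4  # -> num = 2

Answer: 2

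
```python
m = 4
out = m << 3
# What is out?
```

Trace (tracking out):
m = 4  # -> m = 4
out = m << 3  # -> out = 32

Answer: 32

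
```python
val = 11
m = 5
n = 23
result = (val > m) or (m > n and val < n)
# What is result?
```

Answer: True

Derivation:
Trace (tracking result):
val = 11  # -> val = 11
m = 5  # -> m = 5
n = 23  # -> n = 23
result = val > m or (m > n and val < n)  # -> result = True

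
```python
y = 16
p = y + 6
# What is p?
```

Answer: 22

Derivation:
Trace (tracking p):
y = 16  # -> y = 16
p = y + 6  # -> p = 22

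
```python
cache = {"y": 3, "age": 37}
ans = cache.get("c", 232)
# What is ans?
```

Trace (tracking ans):
cache = {'y': 3, 'age': 37}  # -> cache = {'y': 3, 'age': 37}
ans = cache.get('c', 232)  # -> ans = 232

Answer: 232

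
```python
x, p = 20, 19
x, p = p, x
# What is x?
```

Trace (tracking x):
x, p = (20, 19)  # -> x = 20, p = 19
x, p = (p, x)  # -> x = 19, p = 20

Answer: 19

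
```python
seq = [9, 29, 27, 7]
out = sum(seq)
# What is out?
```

Answer: 72

Derivation:
Trace (tracking out):
seq = [9, 29, 27, 7]  # -> seq = [9, 29, 27, 7]
out = sum(seq)  # -> out = 72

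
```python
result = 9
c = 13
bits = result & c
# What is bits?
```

Answer: 9

Derivation:
Trace (tracking bits):
result = 9  # -> result = 9
c = 13  # -> c = 13
bits = result & c  # -> bits = 9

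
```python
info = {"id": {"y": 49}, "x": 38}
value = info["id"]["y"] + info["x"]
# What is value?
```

Answer: 87

Derivation:
Trace (tracking value):
info = {'id': {'y': 49}, 'x': 38}  # -> info = {'id': {'y': 49}, 'x': 38}
value = info['id']['y'] + info['x']  # -> value = 87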